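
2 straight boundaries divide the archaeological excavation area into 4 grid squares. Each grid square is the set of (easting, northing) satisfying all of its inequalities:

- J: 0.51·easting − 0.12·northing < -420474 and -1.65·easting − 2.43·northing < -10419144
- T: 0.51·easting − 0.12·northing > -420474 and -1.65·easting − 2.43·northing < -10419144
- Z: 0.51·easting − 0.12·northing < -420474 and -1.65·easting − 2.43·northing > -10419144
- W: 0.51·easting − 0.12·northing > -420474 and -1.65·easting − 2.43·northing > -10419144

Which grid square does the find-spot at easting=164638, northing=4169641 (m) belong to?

W

0.51·164638 − 0.12·4169641 = -416391.540, which is > -420474
-1.65·164638 − 2.43·4169641 = -10403880.330, which is > -10419144
This sign pattern matches W.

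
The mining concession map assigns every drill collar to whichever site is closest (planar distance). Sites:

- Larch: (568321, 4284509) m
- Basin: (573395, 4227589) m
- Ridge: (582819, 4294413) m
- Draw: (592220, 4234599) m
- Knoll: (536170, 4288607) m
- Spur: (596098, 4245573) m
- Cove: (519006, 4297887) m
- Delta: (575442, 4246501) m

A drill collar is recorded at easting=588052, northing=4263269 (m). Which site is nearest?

Spur

Squared distances to each site:
Larch: 840449961.000; Basin: 1487890049.000; Ridge: 997333025.000; Draw: 839341124.000; Knoll: 3333756168.000; Spur: 377886532.000; Cove: 5965756040.000; Delta: 440177924.000.
Minimum at Spur.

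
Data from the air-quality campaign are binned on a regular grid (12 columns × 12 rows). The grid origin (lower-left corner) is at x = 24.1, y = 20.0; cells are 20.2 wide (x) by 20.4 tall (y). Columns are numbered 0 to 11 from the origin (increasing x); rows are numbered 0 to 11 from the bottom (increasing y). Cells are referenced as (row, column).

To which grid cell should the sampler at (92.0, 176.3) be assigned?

(7, 3)

Column index: ⌊(92.0 − 24.1) / 20.2⌋ = ⌊3.361⌋ = 3
Row offset from origin: ⌊(176.3 − 20.0) / 20.4⌋ = ⌊7.662⌋ = 7 → row 7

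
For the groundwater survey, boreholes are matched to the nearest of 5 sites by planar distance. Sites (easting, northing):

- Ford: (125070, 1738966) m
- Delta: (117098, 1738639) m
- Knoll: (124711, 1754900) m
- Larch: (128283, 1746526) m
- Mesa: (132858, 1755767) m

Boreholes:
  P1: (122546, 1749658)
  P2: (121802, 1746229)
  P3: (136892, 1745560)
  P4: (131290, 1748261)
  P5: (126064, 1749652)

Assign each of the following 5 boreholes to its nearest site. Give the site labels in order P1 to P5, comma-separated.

P1 → Knoll (d²=32165789.00)
P2 → Larch (d²=42091570.00)
P3 → Larch (d²=75048037.00)
P4 → Larch (d²=12052274.00)
P5 → Larch (d²=14695837.00)

Knoll, Larch, Larch, Larch, Larch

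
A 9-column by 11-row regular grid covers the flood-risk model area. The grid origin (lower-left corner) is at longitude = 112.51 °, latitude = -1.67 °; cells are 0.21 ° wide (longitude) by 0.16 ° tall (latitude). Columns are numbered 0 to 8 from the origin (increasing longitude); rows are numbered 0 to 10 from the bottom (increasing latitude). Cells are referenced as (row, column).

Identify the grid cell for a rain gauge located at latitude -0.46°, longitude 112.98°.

(7, 2)

Column index: ⌊(112.98 − 112.51) / 0.21⌋ = ⌊2.238⌋ = 2
Row offset from origin: ⌊(-0.46 − -1.67) / 0.16⌋ = ⌊7.562⌋ = 7 → row 7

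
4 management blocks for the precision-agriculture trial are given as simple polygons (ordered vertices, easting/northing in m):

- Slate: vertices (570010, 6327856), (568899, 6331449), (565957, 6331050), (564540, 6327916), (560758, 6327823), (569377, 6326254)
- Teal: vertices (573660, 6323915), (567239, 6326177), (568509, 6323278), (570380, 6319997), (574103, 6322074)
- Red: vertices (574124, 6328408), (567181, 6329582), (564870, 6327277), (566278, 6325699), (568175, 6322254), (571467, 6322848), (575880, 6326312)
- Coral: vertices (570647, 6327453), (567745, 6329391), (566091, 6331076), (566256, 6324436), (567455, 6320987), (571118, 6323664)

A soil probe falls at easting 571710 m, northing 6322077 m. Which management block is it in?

Teal

Cast a ray rightward from (571710, 6322077). For each polygon, the edges (by vertex number in listed order) whose endpoints lie on opposite sides of northing = 6322077, where each meets that height, and whether that is right or left of the point:
Slate: no edge straddles that height → 0 crossings.
Teal: 3–4 at easting≈569193.9 (left), 5–1 at easting≈574102.3 (right) → 1 crossing.
Red: no edge straddles that height → 0 crossings.
Coral: 4–5 at easting≈567076.1 (left), 5–6 at easting≈568946.5 (left) → 0 crossings.
Only Teal has an odd count, so the point is inside Teal.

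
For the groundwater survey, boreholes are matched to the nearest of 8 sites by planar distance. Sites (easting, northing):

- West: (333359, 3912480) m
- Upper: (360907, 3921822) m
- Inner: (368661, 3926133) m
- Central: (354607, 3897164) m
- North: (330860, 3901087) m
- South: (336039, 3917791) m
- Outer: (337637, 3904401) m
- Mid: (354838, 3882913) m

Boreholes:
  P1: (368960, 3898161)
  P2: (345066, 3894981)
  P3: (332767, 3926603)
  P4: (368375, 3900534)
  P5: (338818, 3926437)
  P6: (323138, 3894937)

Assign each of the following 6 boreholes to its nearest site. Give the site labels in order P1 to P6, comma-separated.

Central, Central, South, Central, South, North

P1 → Central (d²=207002618.00)
P2 → Central (d²=95796170.00)
P3 → South (d²=88357328.00)
P4 → Central (d²=200914724.00)
P5 → South (d²=82476157.00)
P6 → North (d²=97451784.00)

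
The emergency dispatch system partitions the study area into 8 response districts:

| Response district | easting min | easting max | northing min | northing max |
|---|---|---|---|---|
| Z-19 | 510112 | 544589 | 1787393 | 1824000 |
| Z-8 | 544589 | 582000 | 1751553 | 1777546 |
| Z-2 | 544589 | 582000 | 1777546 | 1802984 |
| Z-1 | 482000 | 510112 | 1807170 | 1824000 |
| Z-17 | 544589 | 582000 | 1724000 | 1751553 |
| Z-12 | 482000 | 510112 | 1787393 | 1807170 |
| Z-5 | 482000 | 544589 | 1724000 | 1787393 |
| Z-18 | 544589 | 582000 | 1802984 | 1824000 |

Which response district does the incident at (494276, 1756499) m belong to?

The point has easting = 494276 and northing = 1756499.
Only Z-5 satisfies 482000 ≤ easting ≤ 544589 and 1724000 ≤ northing ≤ 1787393.

Z-5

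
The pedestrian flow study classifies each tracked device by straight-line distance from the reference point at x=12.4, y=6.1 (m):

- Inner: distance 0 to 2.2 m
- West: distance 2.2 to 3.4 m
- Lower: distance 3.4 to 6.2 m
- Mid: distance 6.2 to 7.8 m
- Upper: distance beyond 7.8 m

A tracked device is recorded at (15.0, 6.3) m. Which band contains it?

Distance = √((15.0−12.4)² + (6.3−6.1)²) = √(6.760 + 0.040) = 2.608 m.
2.2 ≤ 2.608 < 3.4 → West.

West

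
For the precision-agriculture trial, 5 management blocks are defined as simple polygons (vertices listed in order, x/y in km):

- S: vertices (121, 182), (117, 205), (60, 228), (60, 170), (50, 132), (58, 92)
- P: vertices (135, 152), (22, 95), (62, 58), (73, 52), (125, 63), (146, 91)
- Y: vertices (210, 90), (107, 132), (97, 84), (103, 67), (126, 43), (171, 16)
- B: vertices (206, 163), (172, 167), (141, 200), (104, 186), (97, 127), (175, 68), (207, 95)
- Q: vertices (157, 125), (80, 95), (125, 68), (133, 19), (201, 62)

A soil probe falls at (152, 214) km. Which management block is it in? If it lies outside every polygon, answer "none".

Cast a ray rightward from (152, 214). For each polygon, the edges (by vertex number in listed order) whose endpoints lie on opposite sides of y = 214, where each meets that height, and whether that is right or left of the point:
S: 2–3 at x≈94.7 (left), 3–4 at x≈60.0 (left) → 0 crossings.
P: no edge straddles that height → 0 crossings.
Y: no edge straddles that height → 0 crossings.
B: no edge straddles that height → 0 crossings.
Q: no edge straddles that height → 0 crossings.
All counts are even, so the point lies outside every listed polygon.

none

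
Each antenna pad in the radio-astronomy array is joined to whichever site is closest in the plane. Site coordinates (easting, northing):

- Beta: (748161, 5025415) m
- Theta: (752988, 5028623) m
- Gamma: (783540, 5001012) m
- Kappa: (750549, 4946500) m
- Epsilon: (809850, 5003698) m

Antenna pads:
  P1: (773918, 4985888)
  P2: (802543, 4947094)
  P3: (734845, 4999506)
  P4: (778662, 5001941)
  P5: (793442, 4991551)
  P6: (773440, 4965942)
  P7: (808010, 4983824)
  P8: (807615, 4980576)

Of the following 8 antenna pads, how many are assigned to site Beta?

P1 → Gamma
P2 → Kappa
P3 → Beta
P4 → Gamma
P5 → Gamma
P6 → Kappa
P7 → Epsilon
P8 → Epsilon
1 of the 8 goes to Beta.

1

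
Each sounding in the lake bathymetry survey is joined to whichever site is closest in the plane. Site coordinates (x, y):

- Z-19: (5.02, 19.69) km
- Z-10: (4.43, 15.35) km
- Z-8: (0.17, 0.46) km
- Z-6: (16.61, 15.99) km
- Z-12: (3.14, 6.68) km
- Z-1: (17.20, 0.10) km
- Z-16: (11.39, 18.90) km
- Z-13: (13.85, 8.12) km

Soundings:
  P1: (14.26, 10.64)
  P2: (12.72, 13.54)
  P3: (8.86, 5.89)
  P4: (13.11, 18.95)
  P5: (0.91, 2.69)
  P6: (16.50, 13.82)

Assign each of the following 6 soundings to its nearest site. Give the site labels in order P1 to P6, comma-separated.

Z-13, Z-6, Z-13, Z-16, Z-8, Z-6

P1 → Z-13 (d²=6.52)
P2 → Z-6 (d²=21.13)
P3 → Z-13 (d²=29.87)
P4 → Z-16 (d²=2.96)
P5 → Z-8 (d²=5.52)
P6 → Z-6 (d²=4.72)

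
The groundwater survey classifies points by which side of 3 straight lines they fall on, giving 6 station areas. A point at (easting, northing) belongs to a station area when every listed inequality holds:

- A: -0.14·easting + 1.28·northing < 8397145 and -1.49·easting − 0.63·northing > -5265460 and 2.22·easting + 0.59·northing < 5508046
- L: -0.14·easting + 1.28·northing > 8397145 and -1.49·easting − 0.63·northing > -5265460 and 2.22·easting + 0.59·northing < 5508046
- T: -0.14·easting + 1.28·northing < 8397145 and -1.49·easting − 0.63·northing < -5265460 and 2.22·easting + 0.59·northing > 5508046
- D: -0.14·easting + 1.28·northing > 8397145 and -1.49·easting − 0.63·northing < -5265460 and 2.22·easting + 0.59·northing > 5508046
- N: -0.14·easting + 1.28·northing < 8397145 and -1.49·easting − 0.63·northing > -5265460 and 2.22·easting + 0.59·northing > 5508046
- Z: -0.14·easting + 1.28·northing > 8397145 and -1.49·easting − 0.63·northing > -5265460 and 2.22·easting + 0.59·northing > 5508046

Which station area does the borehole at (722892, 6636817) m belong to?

N

-0.14·722892 + 1.28·6636817 = 8393920.880, which is < 8397145
-1.49·722892 − 0.63·6636817 = -5258303.790, which is > -5265460
2.22·722892 + 0.59·6636817 = 5520542.270, which is > 5508046
This sign pattern matches N.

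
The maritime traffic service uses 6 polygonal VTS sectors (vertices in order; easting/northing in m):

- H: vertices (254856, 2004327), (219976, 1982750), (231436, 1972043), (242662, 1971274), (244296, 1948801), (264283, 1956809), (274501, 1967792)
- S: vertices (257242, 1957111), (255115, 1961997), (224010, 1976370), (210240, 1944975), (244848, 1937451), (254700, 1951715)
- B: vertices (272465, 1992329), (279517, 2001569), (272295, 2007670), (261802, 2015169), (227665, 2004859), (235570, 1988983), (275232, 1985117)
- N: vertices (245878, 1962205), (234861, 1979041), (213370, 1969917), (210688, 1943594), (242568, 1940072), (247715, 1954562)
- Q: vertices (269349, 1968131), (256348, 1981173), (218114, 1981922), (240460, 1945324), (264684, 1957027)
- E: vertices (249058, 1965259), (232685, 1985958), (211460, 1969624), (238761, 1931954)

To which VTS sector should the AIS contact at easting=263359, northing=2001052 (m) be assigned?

Cast a ray rightward from (263359, 2001052). For each polygon, the edges (by vertex number in listed order) whose endpoints lie on opposite sides of northing = 2001052, where each meets that height, and whether that is right or left of the point:
H: 1–2 at easting≈249561.8 (left), 7–1 at easting≈256617.0 (left) → 0 crossings.
S: no edge straddles that height → 0 crossings.
B: 1–2 at easting≈279122.4 (right), 5–6 at easting≈229560.6 (left) → 1 crossing.
N: no edge straddles that height → 0 crossings.
Q: no edge straddles that height → 0 crossings.
E: no edge straddles that height → 0 crossings.
Only B has an odd count, so the point is inside B.

B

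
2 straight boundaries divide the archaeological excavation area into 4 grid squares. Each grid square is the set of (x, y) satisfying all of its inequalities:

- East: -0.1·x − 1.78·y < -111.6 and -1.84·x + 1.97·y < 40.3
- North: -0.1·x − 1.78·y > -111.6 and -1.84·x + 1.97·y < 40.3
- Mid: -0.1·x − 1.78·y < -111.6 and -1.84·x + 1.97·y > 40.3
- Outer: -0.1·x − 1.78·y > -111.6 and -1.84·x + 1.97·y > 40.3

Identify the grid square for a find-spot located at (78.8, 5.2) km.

-0.1·78.8 − 1.78·5.2 = -17.136, which is > -111.6
-1.84·78.8 + 1.97·5.2 = -134.748, which is < 40.3
This sign pattern matches North.

North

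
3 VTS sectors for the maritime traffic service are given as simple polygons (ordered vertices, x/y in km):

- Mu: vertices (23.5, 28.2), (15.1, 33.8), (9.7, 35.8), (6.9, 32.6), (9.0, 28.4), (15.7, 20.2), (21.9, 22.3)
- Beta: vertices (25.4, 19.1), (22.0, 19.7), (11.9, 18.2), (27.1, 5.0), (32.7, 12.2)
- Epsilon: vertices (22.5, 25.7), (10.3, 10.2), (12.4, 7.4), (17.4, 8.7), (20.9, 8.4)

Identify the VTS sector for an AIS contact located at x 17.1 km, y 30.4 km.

Cast a ray rightward from (17.1, 30.4). For each polygon, the edges (by vertex number in listed order) whose endpoints lie on opposite sides of y = 30.4, where each meets that height, and whether that is right or left of the point:
Mu: 1–2 at x≈20.20 (right), 4–5 at x≈8.00 (left) → 1 crossing.
Beta: no edge straddles that height → 0 crossings.
Epsilon: no edge straddles that height → 0 crossings.
Only Mu has an odd count, so the point is inside Mu.

Mu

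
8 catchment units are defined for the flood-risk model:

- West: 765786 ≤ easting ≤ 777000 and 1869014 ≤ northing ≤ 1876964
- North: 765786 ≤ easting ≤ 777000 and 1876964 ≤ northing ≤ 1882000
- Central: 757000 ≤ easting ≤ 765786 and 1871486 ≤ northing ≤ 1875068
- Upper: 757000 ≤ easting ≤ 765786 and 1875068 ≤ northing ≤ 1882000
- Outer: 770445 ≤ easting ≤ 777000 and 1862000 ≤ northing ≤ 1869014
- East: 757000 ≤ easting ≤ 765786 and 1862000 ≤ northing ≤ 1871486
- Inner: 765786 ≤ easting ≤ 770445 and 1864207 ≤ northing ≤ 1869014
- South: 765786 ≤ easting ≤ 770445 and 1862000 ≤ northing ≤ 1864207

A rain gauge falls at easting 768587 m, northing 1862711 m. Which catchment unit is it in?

South

The point has easting = 768587 and northing = 1862711.
Only South satisfies 765786 ≤ easting ≤ 770445 and 1862000 ≤ northing ≤ 1864207.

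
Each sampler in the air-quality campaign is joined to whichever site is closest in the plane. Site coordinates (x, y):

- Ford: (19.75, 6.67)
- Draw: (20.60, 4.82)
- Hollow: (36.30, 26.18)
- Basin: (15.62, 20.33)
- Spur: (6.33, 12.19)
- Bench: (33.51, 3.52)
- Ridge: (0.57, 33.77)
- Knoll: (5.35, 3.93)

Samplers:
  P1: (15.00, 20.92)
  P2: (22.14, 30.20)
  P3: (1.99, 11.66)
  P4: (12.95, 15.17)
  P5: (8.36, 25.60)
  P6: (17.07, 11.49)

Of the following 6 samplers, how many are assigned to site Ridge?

0

P1 → Basin
P2 → Basin
P3 → Spur
P4 → Basin
P5 → Basin
P6 → Ford
0 of the 6 go to Ridge.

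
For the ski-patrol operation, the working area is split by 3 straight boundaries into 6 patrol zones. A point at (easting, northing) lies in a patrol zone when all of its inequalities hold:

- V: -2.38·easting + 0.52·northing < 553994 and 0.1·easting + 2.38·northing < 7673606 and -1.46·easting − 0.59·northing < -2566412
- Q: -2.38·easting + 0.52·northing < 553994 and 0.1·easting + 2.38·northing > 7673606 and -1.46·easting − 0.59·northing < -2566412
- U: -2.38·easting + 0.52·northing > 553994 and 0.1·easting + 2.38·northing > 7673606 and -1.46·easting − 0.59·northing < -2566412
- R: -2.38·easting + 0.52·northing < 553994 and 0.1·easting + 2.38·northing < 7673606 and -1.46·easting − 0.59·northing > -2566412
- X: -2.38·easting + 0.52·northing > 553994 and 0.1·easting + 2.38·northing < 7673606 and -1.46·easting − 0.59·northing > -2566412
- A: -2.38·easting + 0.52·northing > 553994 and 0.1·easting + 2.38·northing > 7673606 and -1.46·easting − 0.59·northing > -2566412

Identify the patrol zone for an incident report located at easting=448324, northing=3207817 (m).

-2.38·448324 + 0.52·3207817 = 601053.720, which is > 553994
0.1·448324 + 2.38·3207817 = 7679436.860, which is > 7673606
-1.46·448324 − 0.59·3207817 = -2547165.070, which is > -2566412
This sign pattern matches A.

A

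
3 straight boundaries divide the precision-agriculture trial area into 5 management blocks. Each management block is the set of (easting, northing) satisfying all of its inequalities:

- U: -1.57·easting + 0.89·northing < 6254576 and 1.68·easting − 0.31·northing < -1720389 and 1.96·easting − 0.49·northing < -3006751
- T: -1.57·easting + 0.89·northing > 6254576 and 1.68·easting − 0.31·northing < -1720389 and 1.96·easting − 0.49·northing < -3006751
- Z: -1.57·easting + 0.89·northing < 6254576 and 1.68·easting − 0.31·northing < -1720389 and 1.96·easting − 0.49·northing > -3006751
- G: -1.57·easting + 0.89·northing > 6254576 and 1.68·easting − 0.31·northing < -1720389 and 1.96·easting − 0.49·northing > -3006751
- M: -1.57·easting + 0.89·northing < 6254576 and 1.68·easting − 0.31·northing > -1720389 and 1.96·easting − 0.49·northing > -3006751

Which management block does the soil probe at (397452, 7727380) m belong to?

U

-1.57·397452 + 0.89·7727380 = 6253368.560, which is < 6254576
1.68·397452 − 0.31·7727380 = -1727768.440, which is < -1720389
1.96·397452 − 0.49·7727380 = -3007410.280, which is < -3006751
This sign pattern matches U.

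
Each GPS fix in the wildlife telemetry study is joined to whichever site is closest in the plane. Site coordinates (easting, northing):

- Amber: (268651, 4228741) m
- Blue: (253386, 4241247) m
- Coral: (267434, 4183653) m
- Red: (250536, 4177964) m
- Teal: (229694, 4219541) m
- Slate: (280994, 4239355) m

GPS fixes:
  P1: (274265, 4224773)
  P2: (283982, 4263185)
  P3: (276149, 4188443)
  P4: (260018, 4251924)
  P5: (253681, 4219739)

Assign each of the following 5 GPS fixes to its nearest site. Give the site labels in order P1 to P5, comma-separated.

Amber, Slate, Coral, Blue, Amber

P1 → Amber (d²=47262020.00)
P2 → Slate (d²=576797044.00)
P3 → Coral (d²=98895325.00)
P4 → Blue (d²=157981753.00)
P5 → Amber (d²=305136904.00)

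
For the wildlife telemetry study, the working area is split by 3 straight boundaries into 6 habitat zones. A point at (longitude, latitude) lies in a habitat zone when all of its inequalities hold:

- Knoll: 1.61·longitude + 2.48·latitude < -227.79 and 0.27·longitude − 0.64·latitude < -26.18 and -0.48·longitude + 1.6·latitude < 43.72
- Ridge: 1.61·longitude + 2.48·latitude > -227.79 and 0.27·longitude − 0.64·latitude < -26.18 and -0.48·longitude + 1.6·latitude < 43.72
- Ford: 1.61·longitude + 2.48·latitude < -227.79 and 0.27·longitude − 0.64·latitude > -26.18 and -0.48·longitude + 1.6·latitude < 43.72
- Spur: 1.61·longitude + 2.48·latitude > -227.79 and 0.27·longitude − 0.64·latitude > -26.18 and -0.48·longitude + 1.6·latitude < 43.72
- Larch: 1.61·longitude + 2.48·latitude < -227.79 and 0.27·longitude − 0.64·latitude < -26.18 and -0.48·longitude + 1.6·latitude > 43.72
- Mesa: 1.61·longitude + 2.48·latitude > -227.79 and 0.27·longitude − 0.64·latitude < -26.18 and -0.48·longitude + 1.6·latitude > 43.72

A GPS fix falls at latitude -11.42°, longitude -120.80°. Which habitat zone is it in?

1.61·-120.80 + 2.48·-11.42 = -222.810, which is > -227.79
0.27·-120.80 − 0.64·-11.42 = -25.307, which is > -26.18
-0.48·-120.80 + 1.6·-11.42 = 39.712, which is < 43.72
This sign pattern matches Spur.

Spur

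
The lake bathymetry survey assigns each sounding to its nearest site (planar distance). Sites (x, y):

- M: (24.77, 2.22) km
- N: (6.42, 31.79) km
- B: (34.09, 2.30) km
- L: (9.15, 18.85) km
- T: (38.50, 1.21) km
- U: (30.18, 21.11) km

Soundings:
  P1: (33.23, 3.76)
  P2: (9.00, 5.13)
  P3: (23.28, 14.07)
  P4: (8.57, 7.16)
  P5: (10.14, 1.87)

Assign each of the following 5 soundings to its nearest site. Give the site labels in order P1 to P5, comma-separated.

P1 → B (d²=2.87)
P2 → L (d²=188.26)
P3 → U (d²=97.17)
P4 → L (d²=136.99)
P5 → M (d²=214.16)

B, L, U, L, M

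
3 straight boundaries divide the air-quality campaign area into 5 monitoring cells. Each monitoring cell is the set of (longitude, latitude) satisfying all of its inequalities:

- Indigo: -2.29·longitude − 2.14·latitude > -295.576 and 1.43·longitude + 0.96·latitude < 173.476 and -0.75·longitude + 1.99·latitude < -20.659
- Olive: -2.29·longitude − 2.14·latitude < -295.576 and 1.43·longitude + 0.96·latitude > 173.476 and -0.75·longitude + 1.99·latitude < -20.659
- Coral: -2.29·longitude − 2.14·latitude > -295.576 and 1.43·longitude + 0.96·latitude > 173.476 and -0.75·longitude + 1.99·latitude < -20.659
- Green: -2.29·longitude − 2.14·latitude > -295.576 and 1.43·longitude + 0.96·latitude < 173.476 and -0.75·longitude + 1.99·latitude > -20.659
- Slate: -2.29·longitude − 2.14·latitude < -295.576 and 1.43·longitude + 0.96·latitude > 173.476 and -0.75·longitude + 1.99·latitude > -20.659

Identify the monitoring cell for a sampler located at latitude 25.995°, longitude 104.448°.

-2.29·104.448 − 2.14·25.995 = -294.815, which is > -295.576
1.43·104.448 + 0.96·25.995 = 174.316, which is > 173.476
-0.75·104.448 + 1.99·25.995 = -26.606, which is < -20.659
This sign pattern matches Coral.

Coral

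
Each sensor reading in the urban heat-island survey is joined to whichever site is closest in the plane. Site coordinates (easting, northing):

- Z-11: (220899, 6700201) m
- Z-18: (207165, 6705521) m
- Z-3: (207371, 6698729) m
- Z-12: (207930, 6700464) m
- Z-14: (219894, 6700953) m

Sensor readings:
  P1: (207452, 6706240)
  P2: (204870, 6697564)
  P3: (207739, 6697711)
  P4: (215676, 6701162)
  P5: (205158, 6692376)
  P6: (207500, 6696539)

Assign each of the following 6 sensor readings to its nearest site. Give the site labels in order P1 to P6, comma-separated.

P1 → Z-18 (d²=599330.00)
P2 → Z-3 (d²=7612226.00)
P3 → Z-3 (d²=1171748.00)
P4 → Z-14 (d²=17835205.00)
P5 → Z-3 (d²=45257978.00)
P6 → Z-3 (d²=4812741.00)

Z-18, Z-3, Z-3, Z-14, Z-3, Z-3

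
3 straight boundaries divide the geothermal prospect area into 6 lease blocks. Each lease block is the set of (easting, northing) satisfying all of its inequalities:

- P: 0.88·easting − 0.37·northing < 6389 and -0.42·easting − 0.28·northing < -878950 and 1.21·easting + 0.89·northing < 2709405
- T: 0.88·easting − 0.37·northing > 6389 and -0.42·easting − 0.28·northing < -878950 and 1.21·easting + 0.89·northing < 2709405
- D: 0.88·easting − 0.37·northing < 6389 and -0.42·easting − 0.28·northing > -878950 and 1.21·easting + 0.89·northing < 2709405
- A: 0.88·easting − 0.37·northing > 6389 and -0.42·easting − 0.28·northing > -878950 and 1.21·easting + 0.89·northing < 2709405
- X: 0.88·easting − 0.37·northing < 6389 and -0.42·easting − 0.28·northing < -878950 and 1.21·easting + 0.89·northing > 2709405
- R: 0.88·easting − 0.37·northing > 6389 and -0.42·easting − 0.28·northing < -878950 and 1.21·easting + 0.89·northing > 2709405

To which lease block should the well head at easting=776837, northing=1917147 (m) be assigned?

0.88·776837 − 0.37·1917147 = -25727.830, which is < 6389
-0.42·776837 − 0.28·1917147 = -863072.700, which is > -878950
1.21·776837 + 0.89·1917147 = 2646233.600, which is < 2709405
This sign pattern matches D.

D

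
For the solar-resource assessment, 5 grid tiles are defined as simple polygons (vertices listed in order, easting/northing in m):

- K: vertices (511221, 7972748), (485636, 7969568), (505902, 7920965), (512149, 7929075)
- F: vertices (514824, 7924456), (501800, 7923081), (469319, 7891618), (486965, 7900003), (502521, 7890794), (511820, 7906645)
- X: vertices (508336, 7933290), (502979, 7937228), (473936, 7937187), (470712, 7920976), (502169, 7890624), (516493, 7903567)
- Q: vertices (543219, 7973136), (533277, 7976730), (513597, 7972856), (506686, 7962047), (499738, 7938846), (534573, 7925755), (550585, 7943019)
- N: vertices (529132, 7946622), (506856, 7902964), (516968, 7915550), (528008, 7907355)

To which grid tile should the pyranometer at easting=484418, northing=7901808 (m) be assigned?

Cast a ray rightward from (484418, 7901808). For each polygon, the edges (by vertex number in listed order) whose endpoints lie on opposite sides of northing = 7901808, where each meets that height, and whether that is right or left of the point:
K: no edge straddles that height → 0 crossings.
F: 2–3 at easting≈479838.7 (left), 5–6 at easting≈508982.4 (right) → 1 crossing.
X: 4–5 at easting≈490577.8 (right), 5–6 at easting≈514546.3 (right) → 2 crossings.
Q: no edge straddles that height → 0 crossings.
N: no edge straddles that height → 0 crossings.
Only F has an odd count, so the point is inside F.

F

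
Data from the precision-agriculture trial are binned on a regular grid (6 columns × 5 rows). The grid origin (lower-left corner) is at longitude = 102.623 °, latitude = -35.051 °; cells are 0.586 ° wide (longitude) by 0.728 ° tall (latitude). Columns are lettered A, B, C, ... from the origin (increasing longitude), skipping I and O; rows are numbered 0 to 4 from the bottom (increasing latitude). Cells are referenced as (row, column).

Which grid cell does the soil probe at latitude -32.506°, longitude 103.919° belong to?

Column index: ⌊(103.919 − 102.623) / 0.586⌋ = ⌊2.212⌋ = 2 → column C
Row offset from origin: ⌊(-32.506 − -35.051) / 0.728⌋ = ⌊3.496⌋ = 3 → row 3

(3, C)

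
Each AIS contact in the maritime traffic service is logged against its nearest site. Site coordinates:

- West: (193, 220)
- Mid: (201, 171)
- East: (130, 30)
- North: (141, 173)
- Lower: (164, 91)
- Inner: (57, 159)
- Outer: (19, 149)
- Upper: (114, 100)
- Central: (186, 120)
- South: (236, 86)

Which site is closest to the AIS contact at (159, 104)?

Squared distances to each site:
West: 14612.000; Mid: 6253.000; East: 6317.000; North: 5085.000; Lower: 194.000; Inner: 13429.000; Outer: 21625.000; Upper: 2041.000; Central: 985.000; South: 6253.000.
Minimum at Lower.

Lower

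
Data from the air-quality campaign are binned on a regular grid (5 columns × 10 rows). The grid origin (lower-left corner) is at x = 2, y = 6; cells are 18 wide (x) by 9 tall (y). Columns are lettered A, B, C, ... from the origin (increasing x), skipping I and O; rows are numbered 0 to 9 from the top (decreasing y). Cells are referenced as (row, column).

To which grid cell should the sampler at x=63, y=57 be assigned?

(4, D)

Column index: ⌊(63 − 2) / 18⌋ = ⌊3.389⌋ = 3 → column D
Row offset from origin: ⌊(57 − 6) / 9⌋ = ⌊5.667⌋ = 5 → row 4 (counted from top)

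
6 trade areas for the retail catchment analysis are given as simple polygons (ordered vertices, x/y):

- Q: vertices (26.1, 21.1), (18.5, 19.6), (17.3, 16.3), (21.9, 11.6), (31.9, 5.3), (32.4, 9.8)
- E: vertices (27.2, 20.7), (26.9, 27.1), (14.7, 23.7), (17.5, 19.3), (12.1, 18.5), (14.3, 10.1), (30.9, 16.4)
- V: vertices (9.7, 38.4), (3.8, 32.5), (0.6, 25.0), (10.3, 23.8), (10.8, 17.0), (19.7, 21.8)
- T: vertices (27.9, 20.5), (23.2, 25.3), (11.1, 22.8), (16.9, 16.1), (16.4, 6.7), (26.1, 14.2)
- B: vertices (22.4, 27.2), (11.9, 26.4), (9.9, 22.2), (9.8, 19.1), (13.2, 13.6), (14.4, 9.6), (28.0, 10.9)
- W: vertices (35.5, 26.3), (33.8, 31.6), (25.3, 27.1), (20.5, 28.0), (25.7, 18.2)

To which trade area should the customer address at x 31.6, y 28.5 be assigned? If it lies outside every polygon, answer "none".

W

Cast a ray rightward from (31.6, 28.5). For each polygon, the edges (by vertex number in listed order) whose endpoints lie on opposite sides of y = 28.5, where each meets that height, and whether that is right or left of the point:
Q: no edge straddles that height → 0 crossings.
E: no edge straddles that height → 0 crossings.
V: 2–3 at x≈2.09 (left), 6–1 at x≈15.66 (left) → 0 crossings.
T: no edge straddles that height → 0 crossings.
B: no edge straddles that height → 0 crossings.
W: 1–2 at x≈34.79 (right), 2–3 at x≈27.94 (left) → 1 crossing.
Only W has an odd count, so the point is inside W.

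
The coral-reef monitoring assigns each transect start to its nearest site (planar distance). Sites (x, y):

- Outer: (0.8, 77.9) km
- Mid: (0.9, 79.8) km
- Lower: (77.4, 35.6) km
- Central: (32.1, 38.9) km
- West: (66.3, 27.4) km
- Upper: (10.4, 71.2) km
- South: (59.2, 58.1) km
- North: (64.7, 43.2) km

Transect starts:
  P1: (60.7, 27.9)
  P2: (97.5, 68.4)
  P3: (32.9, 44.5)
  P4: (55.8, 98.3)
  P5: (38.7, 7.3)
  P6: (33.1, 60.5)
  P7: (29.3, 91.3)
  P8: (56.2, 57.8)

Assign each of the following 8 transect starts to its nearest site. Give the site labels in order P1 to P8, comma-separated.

West, Lower, Central, South, Central, Central, Upper, South

P1 → West (d²=31.61)
P2 → Lower (d²=1479.85)
P3 → Central (d²=32.00)
P4 → South (d²=1627.60)
P5 → Central (d²=1042.12)
P6 → Central (d²=467.56)
P7 → Upper (d²=761.22)
P8 → South (d²=9.09)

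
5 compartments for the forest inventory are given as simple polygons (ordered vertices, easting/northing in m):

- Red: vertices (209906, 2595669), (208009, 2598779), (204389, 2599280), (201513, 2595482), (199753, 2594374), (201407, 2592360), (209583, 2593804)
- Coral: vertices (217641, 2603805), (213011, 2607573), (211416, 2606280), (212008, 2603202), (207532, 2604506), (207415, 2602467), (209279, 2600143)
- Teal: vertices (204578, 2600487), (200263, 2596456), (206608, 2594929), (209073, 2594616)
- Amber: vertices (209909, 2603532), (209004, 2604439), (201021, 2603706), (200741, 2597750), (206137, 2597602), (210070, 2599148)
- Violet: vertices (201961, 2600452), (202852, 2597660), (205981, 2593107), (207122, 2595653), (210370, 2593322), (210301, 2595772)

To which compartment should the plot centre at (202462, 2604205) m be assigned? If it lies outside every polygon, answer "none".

Cast a ray rightward from (202462, 2604205). For each polygon, the edges (by vertex number in listed order) whose endpoints lie on opposite sides of northing = 2604205, where each meets that height, and whether that is right or left of the point:
Red: no edge straddles that height → 0 crossings.
Coral: 1–2 at easting≈217149.5 (right), 3–4 at easting≈211815.1 (right), 4–5 at easting≈208565.2 (right), 5–6 at easting≈207514.7 (right) → 4 crossings.
Teal: no edge straddles that height → 0 crossings.
Amber: 1–2 at easting≈209237.5 (right), 2–3 at easting≈206455.5 (right) → 2 crossings.
Violet: no edge straddles that height → 0 crossings.
All counts are even, so the point lies outside every listed polygon.

none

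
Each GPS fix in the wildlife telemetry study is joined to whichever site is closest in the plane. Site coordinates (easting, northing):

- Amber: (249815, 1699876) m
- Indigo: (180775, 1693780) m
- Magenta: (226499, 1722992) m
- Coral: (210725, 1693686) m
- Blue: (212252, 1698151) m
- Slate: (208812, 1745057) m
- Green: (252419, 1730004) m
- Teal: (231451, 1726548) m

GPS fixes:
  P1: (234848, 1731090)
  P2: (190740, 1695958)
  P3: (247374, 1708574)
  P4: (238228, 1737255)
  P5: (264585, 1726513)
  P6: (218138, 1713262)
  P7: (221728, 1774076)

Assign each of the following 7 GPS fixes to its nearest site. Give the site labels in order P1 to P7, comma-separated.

P1 → Teal (d²=32169373.00)
P2 → Indigo (d²=104044909.00)
P3 → Amber (d²=81613685.00)
P4 → Teal (d²=160567578.00)
P5 → Green (d²=160198637.00)
P6 → Magenta (d²=164579221.00)
P7 → Slate (d²=1008925417.00)

Teal, Indigo, Amber, Teal, Green, Magenta, Slate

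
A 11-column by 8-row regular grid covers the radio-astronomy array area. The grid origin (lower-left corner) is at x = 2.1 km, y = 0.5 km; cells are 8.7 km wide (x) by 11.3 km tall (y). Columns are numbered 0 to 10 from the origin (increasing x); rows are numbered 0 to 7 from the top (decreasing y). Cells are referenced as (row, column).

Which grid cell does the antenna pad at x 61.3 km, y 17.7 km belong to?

Column index: ⌊(61.3 − 2.1) / 8.7⌋ = ⌊6.805⌋ = 6
Row offset from origin: ⌊(17.7 − 0.5) / 11.3⌋ = ⌊1.522⌋ = 1 → row 6 (counted from top)

(6, 6)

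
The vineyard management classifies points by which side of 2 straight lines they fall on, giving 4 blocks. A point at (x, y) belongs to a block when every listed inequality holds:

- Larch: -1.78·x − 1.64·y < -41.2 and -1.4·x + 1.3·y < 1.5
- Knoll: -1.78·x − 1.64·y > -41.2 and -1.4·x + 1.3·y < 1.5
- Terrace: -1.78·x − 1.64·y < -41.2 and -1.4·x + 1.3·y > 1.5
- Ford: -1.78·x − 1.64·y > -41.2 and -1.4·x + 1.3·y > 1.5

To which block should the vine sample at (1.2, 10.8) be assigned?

Ford

-1.78·1.2 − 1.64·10.8 = -19.848, which is > -41.2
-1.4·1.2 + 1.3·10.8 = 12.360, which is > 1.5
This sign pattern matches Ford.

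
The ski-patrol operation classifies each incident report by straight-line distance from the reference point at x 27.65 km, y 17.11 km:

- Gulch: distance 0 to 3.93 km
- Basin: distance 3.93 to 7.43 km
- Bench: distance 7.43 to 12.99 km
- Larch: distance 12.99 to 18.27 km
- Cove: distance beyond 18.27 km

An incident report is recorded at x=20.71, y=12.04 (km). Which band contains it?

Distance = √((20.71−27.65)² + (12.04−17.11)²) = √(48.164 + 25.705) = 8.595 km.
7.43 ≤ 8.595 < 12.99 → Bench.

Bench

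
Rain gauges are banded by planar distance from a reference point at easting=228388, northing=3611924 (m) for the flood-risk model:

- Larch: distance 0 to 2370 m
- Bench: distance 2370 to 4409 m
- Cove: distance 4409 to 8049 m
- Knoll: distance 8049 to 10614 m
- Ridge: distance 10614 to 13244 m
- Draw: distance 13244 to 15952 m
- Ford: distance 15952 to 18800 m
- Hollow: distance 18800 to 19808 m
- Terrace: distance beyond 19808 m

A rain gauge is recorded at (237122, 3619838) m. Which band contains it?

Distance = √((237122−228388)² + (3619838−3611924)²) = √(76282756.000 + 62631396.000) = 11786.185 m.
10614 ≤ 11786.185 < 13244 → Ridge.

Ridge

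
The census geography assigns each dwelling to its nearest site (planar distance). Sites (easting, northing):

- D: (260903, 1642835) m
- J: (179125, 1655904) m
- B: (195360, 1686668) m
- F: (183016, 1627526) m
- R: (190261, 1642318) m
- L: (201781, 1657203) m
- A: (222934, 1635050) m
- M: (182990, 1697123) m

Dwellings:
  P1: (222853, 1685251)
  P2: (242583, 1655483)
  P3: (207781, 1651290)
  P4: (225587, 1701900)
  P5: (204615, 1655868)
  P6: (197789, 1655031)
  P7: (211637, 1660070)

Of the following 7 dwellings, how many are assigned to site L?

4

P1 → B
P2 → D
P3 → L
P4 → B
P5 → L
P6 → L
P7 → L
4 of the 7 go to L.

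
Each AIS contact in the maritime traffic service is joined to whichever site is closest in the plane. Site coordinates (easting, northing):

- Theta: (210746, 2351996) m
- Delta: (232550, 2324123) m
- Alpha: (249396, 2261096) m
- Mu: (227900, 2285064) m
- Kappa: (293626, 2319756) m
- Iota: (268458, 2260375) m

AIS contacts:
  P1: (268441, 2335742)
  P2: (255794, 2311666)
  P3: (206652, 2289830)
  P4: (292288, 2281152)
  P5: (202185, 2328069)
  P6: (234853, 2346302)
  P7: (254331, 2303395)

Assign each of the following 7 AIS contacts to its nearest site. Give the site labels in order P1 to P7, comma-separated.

Kappa, Delta, Mu, Iota, Theta, Delta, Delta

P1 → Kappa (d²=889836421.00)
P2 → Delta (d²=695460385.00)
P3 → Mu (d²=474192260.00)
P4 → Iota (d²=999552629.00)
P5 → Theta (d²=645792050.00)
P6 → Delta (d²=497211850.00)
P7 → Delta (d²=904061945.00)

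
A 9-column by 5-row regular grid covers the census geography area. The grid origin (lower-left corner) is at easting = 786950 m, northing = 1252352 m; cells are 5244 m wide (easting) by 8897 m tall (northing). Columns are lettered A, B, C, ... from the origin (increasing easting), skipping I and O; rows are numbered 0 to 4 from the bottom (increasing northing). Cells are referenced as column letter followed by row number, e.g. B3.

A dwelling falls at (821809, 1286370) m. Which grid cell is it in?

Column index: ⌊(821809 − 786950) / 5244⌋ = ⌊6.647⌋ = 6 → column G
Row offset from origin: ⌊(1286370 − 1252352) / 8897⌋ = ⌊3.824⌋ = 3 → row 3

G3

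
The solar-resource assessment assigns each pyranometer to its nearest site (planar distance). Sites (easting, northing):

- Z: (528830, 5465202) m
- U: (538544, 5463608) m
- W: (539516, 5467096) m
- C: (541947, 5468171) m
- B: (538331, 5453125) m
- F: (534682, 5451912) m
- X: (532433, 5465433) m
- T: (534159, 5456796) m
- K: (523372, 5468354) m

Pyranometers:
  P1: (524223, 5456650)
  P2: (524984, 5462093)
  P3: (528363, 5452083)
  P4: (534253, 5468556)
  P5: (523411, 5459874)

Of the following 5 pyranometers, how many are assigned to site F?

P1 → Z
P2 → Z
P3 → F
P4 → X
P5 → Z
1 of the 5 goes to F.

1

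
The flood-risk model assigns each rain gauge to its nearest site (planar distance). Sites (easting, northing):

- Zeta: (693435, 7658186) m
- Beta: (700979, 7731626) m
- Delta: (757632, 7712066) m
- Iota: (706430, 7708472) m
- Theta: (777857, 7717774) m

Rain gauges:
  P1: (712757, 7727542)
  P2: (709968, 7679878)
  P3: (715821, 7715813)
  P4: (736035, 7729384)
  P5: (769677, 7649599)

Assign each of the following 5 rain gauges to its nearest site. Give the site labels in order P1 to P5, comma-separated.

Beta, Zeta, Iota, Delta, Delta

P1 → Beta (d²=155400340.00)
P2 → Zeta (d²=743882953.00)
P3 → Iota (d²=142081162.00)
P4 → Delta (d²=766343533.00)
P5 → Delta (d²=4047208114.00)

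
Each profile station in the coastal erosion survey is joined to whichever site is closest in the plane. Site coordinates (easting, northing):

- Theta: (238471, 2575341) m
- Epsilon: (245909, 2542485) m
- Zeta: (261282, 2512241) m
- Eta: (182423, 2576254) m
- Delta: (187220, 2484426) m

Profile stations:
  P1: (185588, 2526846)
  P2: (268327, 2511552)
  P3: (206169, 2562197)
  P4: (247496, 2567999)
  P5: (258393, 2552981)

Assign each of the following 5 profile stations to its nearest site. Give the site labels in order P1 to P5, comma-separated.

P1 → Delta (d²=1802119824.00)
P2 → Zeta (d²=50106746.00)
P3 → Eta (d²=761471765.00)
P4 → Theta (d²=135355589.00)
P5 → Epsilon (d²=266016272.00)

Delta, Zeta, Eta, Theta, Epsilon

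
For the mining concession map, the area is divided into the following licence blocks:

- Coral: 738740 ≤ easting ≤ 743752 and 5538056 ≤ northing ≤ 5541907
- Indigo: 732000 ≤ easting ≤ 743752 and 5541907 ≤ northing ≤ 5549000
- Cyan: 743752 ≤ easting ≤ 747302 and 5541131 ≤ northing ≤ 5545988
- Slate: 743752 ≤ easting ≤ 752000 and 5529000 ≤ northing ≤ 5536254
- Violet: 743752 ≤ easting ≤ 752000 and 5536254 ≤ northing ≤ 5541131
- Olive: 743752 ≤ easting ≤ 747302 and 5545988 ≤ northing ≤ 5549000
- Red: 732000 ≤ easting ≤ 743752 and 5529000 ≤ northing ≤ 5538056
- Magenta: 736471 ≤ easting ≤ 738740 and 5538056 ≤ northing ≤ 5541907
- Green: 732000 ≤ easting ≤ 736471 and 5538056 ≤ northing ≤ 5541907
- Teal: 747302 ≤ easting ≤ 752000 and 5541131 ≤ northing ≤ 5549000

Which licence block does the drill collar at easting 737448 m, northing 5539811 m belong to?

The point has easting = 737448 and northing = 5539811.
Only Magenta satisfies 736471 ≤ easting ≤ 738740 and 5538056 ≤ northing ≤ 5541907.

Magenta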